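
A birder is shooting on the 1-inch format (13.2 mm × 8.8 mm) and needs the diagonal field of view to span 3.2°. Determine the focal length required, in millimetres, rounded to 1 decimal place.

284.0 mm

Sensor diagonal = √(13.2² + 8.8²) = √251.6800 ≈ 15.8644 mm.
From α = 2·arctan(d/2f) we get f = d / (2·tan(α/2)).
With d = 15.8644 mm and α/2 = 1.6°, tan(α/2) ≈ 0.02793, so f ≈ 15.8644 / 0.05587 ≈ 283.9776 mm.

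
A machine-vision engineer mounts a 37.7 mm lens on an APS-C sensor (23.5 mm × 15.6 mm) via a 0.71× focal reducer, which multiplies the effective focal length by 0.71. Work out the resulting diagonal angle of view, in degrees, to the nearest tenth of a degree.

Effective focal length f = 37.7 × 0.71 = 26.767 mm.
Sensor diagonal = √(23.5² + 15.6²) = √795.6100 ≈ 28.2066 mm.
α = 2·arctan(28.207 / (2 × 26.767)) = 2·arctan(0.52689) ≈ 55.5686°.

55.6°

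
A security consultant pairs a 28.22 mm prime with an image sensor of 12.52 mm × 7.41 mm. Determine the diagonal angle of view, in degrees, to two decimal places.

28.91°

Sensor diagonal = √(12.52² + 7.41²) = √211.6585 ≈ 14.5485 mm.
Angle of view α = 2·arctan(d/2f) with d = 14.5485 mm and f = 28.22 mm.
d/2f = 0.25777; arctan(0.25777) ≈ 14.4544°, so α ≈ 28.9088°.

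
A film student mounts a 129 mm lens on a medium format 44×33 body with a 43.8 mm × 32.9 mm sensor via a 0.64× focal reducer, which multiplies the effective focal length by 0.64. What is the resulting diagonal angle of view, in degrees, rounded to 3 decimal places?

36.707°

Effective focal length f = 129 × 0.64 = 82.56 mm.
Sensor diagonal = √(43.8² + 32.9²) = √3000.8500 ≈ 54.7800 mm.
α = 2·arctan(54.780 / (2 × 82.56)) = 2·arctan(0.33176) ≈ 36.7074°.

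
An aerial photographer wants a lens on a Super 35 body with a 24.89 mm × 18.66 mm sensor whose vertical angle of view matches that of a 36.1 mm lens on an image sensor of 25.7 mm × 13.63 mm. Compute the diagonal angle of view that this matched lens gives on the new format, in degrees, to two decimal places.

34.94°

Equal vertical AOV ⇒ f₂ = f₁ · 18.66/13.63 = 36.1 × 1.36904 ≈ 49.4223 mm.
Sensor diagonal = √(24.89² + 18.66²) = √967.7077 ≈ 31.1080 mm.
Diagonal AOV on the new format = 2·arctan(31.1080 / (2 × 49.4223)) = 2·arctan(0.31472) ≈ 34.9393°.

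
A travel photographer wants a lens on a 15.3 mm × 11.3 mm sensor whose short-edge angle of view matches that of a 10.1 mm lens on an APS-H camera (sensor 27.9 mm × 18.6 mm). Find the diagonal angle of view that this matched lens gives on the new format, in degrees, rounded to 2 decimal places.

114.34°

Equal short-edge AOV ⇒ f₂ = f₁ · 11.3/18.6 = 10.1 × 0.60753 ≈ 6.1360 mm.
Sensor diagonal = √(15.3² + 11.3²) = √361.7800 ≈ 19.0205 mm.
Diagonal AOV on the new format = 2·arctan(19.0205 / (2 × 6.1360)) = 2·arctan(1.54991) ≈ 114.3398°.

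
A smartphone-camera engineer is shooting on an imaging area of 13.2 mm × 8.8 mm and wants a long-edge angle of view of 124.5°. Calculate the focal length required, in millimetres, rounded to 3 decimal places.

3.472 mm

From α = 2·arctan(w/2f) we get f = w / (2·tan(α/2)).
With w = 13.2 mm and α/2 = 62.25°, tan(α/2) ≈ 1.90069, so f ≈ 13.2 / 3.80137 ≈ 3.4724 mm.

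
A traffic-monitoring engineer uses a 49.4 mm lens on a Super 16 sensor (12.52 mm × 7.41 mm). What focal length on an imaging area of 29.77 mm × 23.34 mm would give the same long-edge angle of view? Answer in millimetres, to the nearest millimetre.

Equal angle of view means equal width/f ratio, so f₂ = f₁ · (width₂/width₁) = 49.4 × 29.77/12.52.
f₂ = 49.4 × 2.37780 ≈ 117.463 mm.

117 mm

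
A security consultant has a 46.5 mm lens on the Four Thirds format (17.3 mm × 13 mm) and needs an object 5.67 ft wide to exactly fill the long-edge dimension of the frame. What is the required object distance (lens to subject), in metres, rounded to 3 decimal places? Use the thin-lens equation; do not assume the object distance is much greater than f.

4.692 m

W: 5.67 ft × 304.8 mm/ft = 1728.22 mm.
Magnification m = w/W = dᵢ/dₒ; combined with 1/f = 1/dₒ + 1/dᵢ this gives dₒ = f·(1 + W/w).
dₒ = 46.5 mm × (1 + 1728.22/17.3) = 46.5 × 100.8969 ≈ 4691.705 mm = 4.6917 m.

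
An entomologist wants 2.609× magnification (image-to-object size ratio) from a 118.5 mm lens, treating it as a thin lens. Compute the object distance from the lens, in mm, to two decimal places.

With m = dᵢ/dₒ and 1/f = 1/dₒ + 1/dᵢ, substituting dᵢ = m·dₒ gives 1/f = (1 + 1/m)/dₒ, hence dₒ = f·(1 + 1/m).
dₒ = 118.5 × (1 + 1/2.609) = 118.5 × 1.38329 ≈ 163.920 mm.

163.92 mm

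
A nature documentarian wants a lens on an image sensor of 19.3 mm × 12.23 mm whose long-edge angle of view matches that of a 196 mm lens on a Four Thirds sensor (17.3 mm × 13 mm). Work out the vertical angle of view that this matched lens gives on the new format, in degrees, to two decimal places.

Equal long-edge AOV ⇒ f₂ = f₁ · 19.3/17.3 = 196 × 1.11561 ≈ 218.6590 mm.
Vertical AOV on the new format = 2·arctan(12.23 / (2 × 218.6590)) = 2·arctan(0.02797) ≈ 3.2038°.

3.20°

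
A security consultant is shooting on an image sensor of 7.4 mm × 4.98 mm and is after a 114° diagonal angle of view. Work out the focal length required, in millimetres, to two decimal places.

2.90 mm

Sensor diagonal = √(7.4² + 4.98²) = √79.5604 ≈ 8.9197 mm.
From α = 2·arctan(d/2f) we get f = d / (2·tan(α/2)).
With d = 8.9197 mm and α/2 = 57°, tan(α/2) ≈ 1.53986, so f ≈ 8.9197 / 3.07973 ≈ 2.8962 mm.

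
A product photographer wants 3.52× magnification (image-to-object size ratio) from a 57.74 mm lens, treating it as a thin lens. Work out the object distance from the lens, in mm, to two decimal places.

With m = dᵢ/dₒ and 1/f = 1/dₒ + 1/dᵢ, substituting dᵢ = m·dₒ gives 1/f = (1 + 1/m)/dₒ, hence dₒ = f·(1 + 1/m).
dₒ = 57.74 × (1 + 1/3.52) = 57.74 × 1.28409 ≈ 74.143 mm.

74.14 mm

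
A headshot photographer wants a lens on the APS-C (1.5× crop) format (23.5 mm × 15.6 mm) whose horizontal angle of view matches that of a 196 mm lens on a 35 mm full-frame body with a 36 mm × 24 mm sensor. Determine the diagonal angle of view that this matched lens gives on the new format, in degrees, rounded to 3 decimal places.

Equal horizontal AOV ⇒ f₂ = f₁ · 23.5/36 = 196 × 0.65278 ≈ 127.9444 mm.
Sensor diagonal = √(23.5² + 15.6²) = √795.6100 ≈ 28.2066 mm.
Diagonal AOV on the new format = 2·arctan(28.2066 / (2 × 127.9444)) = 2·arctan(0.11023) ≈ 12.5806°.

12.581°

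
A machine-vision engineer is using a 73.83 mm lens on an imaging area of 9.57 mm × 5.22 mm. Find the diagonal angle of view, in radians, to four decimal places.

Sensor diagonal = √(9.57² + 5.22²) = √118.8333 ≈ 10.9011 mm.
Angle of view α = 2·arctan(d/2f) with d = 10.9011 mm and f = 73.83 mm.
d/2f = 0.07383; arctan(0.07383) ≈ 0.0737 rad, so α ≈ 0.1474 rad.

0.1474 rad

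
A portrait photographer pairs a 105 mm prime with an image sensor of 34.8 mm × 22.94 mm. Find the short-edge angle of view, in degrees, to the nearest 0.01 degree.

12.47°

Angle of view α = 2·arctan(h/2f) with h = 22.94 mm and f = 105 mm.
h/2f = 0.10924; arctan(0.10924) ≈ 6.2342°, so α ≈ 12.4683°.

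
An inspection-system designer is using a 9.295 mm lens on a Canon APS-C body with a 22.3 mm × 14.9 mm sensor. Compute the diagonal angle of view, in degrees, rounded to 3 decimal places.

Sensor diagonal = √(22.3² + 14.9²) = √719.3000 ≈ 26.8198 mm.
Angle of view α = 2·arctan(d/2f) with d = 26.8198 mm and f = 9.295 mm.
d/2f = 1.44270; arctan(1.44270) ≈ 55.2724°, so α ≈ 110.5448°.

110.545°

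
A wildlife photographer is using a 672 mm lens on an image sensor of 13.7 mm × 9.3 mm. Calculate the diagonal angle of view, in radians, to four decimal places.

Sensor diagonal = √(13.7² + 9.3²) = √274.1800 ≈ 16.5584 mm.
Angle of view α = 2·arctan(d/2f) with d = 16.5584 mm and f = 672 mm.
d/2f = 0.01232; arctan(0.01232) ≈ 0.0123 rad, so α ≈ 0.0246 rad.

0.0246 rad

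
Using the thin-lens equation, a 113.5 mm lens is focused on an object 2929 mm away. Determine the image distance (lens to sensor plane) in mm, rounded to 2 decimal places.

1/dᵢ = 1/f − 1/dₒ = 1/113.5 − 1/2929 = 0.0084692 mm⁻¹.
dᵢ = 1/0.0084692 ≈ 118.0755 mm.

118.08 mm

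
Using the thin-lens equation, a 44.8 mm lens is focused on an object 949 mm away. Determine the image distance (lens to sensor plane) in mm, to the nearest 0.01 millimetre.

47.02 mm

1/dᵢ = 1/f − 1/dₒ = 1/44.8 − 1/949 = 0.0212677 mm⁻¹.
dᵢ = 1/0.0212677 ≈ 47.0197 mm.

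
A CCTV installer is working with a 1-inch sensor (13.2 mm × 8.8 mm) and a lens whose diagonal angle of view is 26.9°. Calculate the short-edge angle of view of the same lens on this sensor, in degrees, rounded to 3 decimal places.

15.113°

Sensor diagonal = √(13.2² + 8.8²) = √251.6800 ≈ 15.8644 mm.
From the diagonal AOV: f = 15.8644 / (2·tan(13.45°)) = 15.8644 / 0.47831 ≈ 33.1675 mm.
Short-edge AOV = 2·arctan(8.8 / (2 × 33.1675)) = 2·arctan(0.13266) ≈ 15.1135°.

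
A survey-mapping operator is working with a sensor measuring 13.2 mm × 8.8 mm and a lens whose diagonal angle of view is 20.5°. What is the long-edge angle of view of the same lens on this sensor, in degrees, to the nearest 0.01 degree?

17.11°

Sensor diagonal = √(13.2² + 8.8²) = √251.6800 ≈ 15.8644 mm.
From the diagonal AOV: f = 15.8644 / (2·tan(10.25°)) = 15.8644 / 0.36166 ≈ 43.8657 mm.
Long-edge AOV = 2·arctan(13.2 / (2 × 43.8657)) = 2·arctan(0.15046) ≈ 17.1130°.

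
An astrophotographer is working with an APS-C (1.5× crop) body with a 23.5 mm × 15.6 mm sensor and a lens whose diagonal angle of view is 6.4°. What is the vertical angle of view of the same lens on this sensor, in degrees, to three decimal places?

Sensor diagonal = √(23.5² + 15.6²) = √795.6100 ≈ 28.2066 mm.
From the diagonal AOV: f = 28.2066 / (2·tan(3.2°)) = 28.2066 / 0.11182 ≈ 252.2556 mm.
Vertical AOV = 2·arctan(15.6 / (2 × 252.2556)) = 2·arctan(0.03092) ≈ 3.5422°.

3.542°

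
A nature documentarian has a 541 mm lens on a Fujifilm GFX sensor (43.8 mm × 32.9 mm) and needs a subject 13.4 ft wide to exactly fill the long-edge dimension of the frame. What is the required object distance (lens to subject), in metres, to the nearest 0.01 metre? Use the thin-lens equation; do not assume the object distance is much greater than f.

W: 13.4 ft × 304.8 mm/ft = 4084.32 mm.
Magnification m = w/W = dᵢ/dₒ; combined with 1/f = 1/dₒ + 1/dᵢ this gives dₒ = f·(1 + W/w).
dₒ = 541 mm × (1 + 4084.32/43.8) = 541 × 94.2493 ≈ 50988.878 mm = 50.9889 m.

50.99 m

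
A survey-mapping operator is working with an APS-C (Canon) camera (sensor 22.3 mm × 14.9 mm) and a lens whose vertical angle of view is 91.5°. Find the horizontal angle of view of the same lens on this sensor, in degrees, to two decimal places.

113.88°

From the vertical AOV: f = 14.9 / (2·tan(45.75°)) = 14.9 / 2.05306 ≈ 7.2575 mm.
Horizontal AOV = 2·arctan(22.3 / (2 × 7.2575)) = 2·arctan(1.53635) ≈ 113.8803°.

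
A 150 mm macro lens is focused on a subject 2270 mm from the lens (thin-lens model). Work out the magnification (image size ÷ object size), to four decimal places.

Thin lens: 1/f = 1/dₒ + 1/dᵢ → 1/dᵢ = 1/150 − 1/2270 = 0.0062261 mm⁻¹, so dᵢ ≈ 160.6132 mm.
Magnification m = dᵢ/dₒ = 160.6132/2270 ≈ 0.07075.

0.0708×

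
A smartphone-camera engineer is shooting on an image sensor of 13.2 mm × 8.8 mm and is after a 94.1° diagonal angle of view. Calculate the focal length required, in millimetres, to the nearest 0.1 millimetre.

7.4 mm

Sensor diagonal = √(13.2² + 8.8²) = √251.6800 ≈ 15.8644 mm.
From α = 2·arctan(d/2f) we get f = d / (2·tan(α/2)).
With d = 15.8644 mm and α/2 = 47.05°, tan(α/2) ≈ 1.07425, so f ≈ 15.8644 / 2.14849 ≈ 7.3840 mm.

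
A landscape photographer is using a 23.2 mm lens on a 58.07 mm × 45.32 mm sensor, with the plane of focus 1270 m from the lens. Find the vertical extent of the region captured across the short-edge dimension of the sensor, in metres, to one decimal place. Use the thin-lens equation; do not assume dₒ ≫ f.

dₒ: 1270 m = 1.27e+06 mm.
Similar triangles through the lens centre give W/dₒ = h/dᵢ; with 1/f = 1/dₒ + 1/dᵢ this gives W = h·(dₒ − f)/f.
W = 45.32 mm × (1.27e+06 − 23.2) / 23.2 = 45.32 × 54740.3793 ≈ 2480833.990 mm = 2480.83 m.

2480.8 m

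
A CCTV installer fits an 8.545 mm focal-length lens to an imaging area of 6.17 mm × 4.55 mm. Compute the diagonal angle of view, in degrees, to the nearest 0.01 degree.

Sensor diagonal = √(6.17² + 4.55²) = √58.7714 ≈ 7.6663 mm.
Angle of view α = 2·arctan(d/2f) with d = 7.6663 mm and f = 8.545 mm.
d/2f = 0.44858; arctan(0.44858) ≈ 24.1601°, so α ≈ 48.3202°.

48.32°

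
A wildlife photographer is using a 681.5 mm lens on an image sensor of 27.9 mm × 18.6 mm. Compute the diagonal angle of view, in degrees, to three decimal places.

Sensor diagonal = √(27.9² + 18.6²) = √1124.3700 ≈ 33.5316 mm.
Angle of view α = 2·arctan(d/2f) with d = 33.5316 mm and f = 681.5 mm.
d/2f = 0.02460; arctan(0.02460) ≈ 1.4093°, so α ≈ 2.8185°.

2.819°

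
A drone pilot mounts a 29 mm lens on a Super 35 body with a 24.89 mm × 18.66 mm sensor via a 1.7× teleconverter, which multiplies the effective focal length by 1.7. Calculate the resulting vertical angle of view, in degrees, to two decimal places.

21.43°

Effective focal length f = 29 × 1.7 = 49.3 mm.
α = 2·arctan(18.66 / (2 × 49.3)) = 2·arctan(0.18925) ≈ 21.4329°.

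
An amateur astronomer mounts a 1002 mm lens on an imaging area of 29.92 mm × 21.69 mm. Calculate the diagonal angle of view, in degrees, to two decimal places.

Sensor diagonal = √(29.92² + 21.69²) = √1365.6625 ≈ 36.9549 mm.
Angle of view α = 2·arctan(d/2f) with d = 36.9549 mm and f = 1002 mm.
d/2f = 0.01844; arctan(0.01844) ≈ 1.0564°, so α ≈ 2.1129°.

2.11°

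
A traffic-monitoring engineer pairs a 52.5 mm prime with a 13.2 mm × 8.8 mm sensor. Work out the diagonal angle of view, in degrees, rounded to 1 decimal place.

17.2°

Sensor diagonal = √(13.2² + 8.8²) = √251.6800 ≈ 15.8644 mm.
Angle of view α = 2·arctan(d/2f) with d = 15.8644 mm and f = 52.5 mm.
d/2f = 0.15109; arctan(0.15109) ≈ 8.5918°, so α ≈ 17.1836°.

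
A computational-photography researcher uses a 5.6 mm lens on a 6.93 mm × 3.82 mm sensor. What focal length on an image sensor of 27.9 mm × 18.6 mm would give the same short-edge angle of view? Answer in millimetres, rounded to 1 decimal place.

Equal angle of view means equal height/f ratio, so f₂ = f₁ · (height₂/height₁) = 5.6 × 18.6/3.82.
f₂ = 5.6 × 4.86911 ≈ 27.267 mm.

27.3 mm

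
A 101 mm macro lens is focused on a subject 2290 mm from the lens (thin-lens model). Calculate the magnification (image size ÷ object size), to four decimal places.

Thin lens: 1/f = 1/dₒ + 1/dᵢ → 1/dᵢ = 1/101 − 1/2290 = 0.0094643 mm⁻¹, so dᵢ ≈ 105.6601 mm.
Magnification m = dᵢ/dₒ = 105.6601/2290 ≈ 0.04614.

0.0461×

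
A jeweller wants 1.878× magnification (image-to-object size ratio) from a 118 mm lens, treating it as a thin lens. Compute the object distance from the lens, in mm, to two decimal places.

180.83 mm

With m = dᵢ/dₒ and 1/f = 1/dₒ + 1/dᵢ, substituting dᵢ = m·dₒ gives 1/f = (1 + 1/m)/dₒ, hence dₒ = f·(1 + 1/m).
dₒ = 118 × (1 + 1/1.878) = 118 × 1.53248 ≈ 180.833 mm.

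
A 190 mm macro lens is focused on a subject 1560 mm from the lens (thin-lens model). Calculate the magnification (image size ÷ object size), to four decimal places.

Thin lens: 1/f = 1/dₒ + 1/dᵢ → 1/dᵢ = 1/190 − 1/1560 = 0.0046221 mm⁻¹, so dᵢ ≈ 216.3504 mm.
Magnification m = dᵢ/dₒ = 216.3504/1560 ≈ 0.13869.

0.1387×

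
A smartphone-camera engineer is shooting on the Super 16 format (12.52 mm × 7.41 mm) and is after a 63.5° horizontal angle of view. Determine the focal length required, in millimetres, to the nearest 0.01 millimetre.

10.12 mm

From α = 2·arctan(w/2f) we get f = w / (2·tan(α/2)).
With w = 12.52 mm and α/2 = 31.75°, tan(α/2) ≈ 0.61882, so f ≈ 12.52 / 1.23764 ≈ 10.1160 mm.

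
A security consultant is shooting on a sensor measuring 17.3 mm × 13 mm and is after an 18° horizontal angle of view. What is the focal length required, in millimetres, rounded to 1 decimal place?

54.6 mm

From α = 2·arctan(w/2f) we get f = w / (2·tan(α/2)).
With w = 17.3 mm and α/2 = 9°, tan(α/2) ≈ 0.15838, so f ≈ 17.3 / 0.31677 ≈ 54.6140 mm.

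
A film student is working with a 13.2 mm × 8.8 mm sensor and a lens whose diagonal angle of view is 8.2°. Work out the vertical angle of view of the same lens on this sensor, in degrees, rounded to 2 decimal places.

Sensor diagonal = √(13.2² + 8.8²) = √251.6800 ≈ 15.8644 mm.
From the diagonal AOV: f = 15.8644 / (2·tan(4.1°)) = 15.8644 / 0.14336 ≈ 110.6601 mm.
Vertical AOV = 2·arctan(8.8 / (2 × 110.6601)) = 2·arctan(0.03976) ≈ 4.5539°.

4.55°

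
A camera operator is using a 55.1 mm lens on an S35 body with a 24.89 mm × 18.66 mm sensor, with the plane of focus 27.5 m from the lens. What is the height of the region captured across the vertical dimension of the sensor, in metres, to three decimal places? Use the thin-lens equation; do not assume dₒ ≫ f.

dₒ: 27.5 m = 27500 mm.
Similar triangles through the lens centre give W/dₒ = h/dᵢ; with 1/f = 1/dₒ + 1/dᵢ this gives W = h·(dₒ − f)/f.
W = 18.66 mm × (27500 − 55.1) / 55.1 = 18.66 × 498.0926 ≈ 9294.407 mm = 9.29441 m.

9.294 m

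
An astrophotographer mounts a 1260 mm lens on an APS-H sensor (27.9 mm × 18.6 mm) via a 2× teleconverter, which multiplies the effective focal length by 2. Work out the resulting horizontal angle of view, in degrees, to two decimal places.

0.63°

Effective focal length f = 1260 × 2 = 2520 mm.
α = 2·arctan(27.9 / (2 × 2520)) = 2·arctan(0.00554) ≈ 0.6343°.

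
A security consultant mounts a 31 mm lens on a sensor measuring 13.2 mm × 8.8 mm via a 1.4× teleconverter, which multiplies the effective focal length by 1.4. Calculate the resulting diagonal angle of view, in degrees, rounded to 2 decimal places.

Effective focal length f = 31 × 1.4 = 43.4 mm.
Sensor diagonal = √(13.2² + 8.8²) = √251.6800 ≈ 15.8644 mm.
α = 2·arctan(15.864 / (2 × 43.4)) = 2·arctan(0.18277) ≈ 20.7152°.

20.72°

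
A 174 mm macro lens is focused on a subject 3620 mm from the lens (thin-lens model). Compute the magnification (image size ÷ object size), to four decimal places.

0.0505×

Thin lens: 1/f = 1/dₒ + 1/dᵢ → 1/dᵢ = 1/174 − 1/3620 = 0.0054709 mm⁻¹, so dᵢ ≈ 182.7858 mm.
Magnification m = dᵢ/dₒ = 182.7858/3620 ≈ 0.05049.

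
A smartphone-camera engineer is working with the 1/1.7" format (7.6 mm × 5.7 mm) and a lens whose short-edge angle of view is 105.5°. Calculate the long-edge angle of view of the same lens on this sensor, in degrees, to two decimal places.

120.61°

From the short-edge AOV: f = 5.7 / (2·tan(52.75°)) = 5.7 / 2.63013 ≈ 2.1672 mm.
Long-edge AOV = 2·arctan(7.6 / (2 × 2.1672)) = 2·arctan(1.75342) ≈ 120.6066°.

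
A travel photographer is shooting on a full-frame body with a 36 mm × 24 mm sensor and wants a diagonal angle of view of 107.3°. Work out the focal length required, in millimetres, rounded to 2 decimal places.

15.92 mm

Sensor diagonal = √(36² + 24²) = √1872.0000 ≈ 43.2666 mm.
From α = 2·arctan(d/2f) we get f = d / (2·tan(α/2)).
With d = 43.2666 mm and α/2 = 53.65°, tan(α/2) ≈ 1.35885, so f ≈ 43.2666 / 2.71770 ≈ 15.9203 mm.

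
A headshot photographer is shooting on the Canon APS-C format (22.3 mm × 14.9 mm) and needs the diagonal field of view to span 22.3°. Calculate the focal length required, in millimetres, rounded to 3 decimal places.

Sensor diagonal = √(22.3² + 14.9²) = √719.3000 ≈ 26.8198 mm.
From α = 2·arctan(d/2f) we get f = d / (2·tan(α/2)).
With d = 26.8198 mm and α/2 = 11.15°, tan(α/2) ≈ 0.19710, so f ≈ 26.8198 / 0.39420 ≈ 68.0364 mm.

68.036 mm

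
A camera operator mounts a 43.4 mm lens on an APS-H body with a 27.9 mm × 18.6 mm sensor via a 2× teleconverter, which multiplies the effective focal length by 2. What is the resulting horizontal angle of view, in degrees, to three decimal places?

18.260°

Effective focal length f = 43.4 × 2 = 86.8 mm.
α = 2·arctan(27.9 / (2 × 86.8)) = 2·arctan(0.16071) ≈ 18.2604°.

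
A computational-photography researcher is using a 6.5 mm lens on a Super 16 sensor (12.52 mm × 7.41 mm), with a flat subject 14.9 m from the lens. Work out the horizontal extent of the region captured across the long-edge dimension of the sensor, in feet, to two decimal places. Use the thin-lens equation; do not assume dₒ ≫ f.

dₒ: 14.9 m = 14900 mm.
Similar triangles through the lens centre give W/dₒ = w/dᵢ; with 1/f = 1/dₒ + 1/dᵢ this gives W = w·(dₒ − f)/f.
W = 12.52 mm × (14900 − 6.5) / 6.5 = 12.52 × 2291.3077 ≈ 28687.172 mm = 28687.172/304.8 ft = 94.118 ft.

94.12 ft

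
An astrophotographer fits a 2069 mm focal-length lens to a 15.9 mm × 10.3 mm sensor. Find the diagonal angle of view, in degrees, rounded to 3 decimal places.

Sensor diagonal = √(15.9² + 10.3²) = √358.9000 ≈ 18.9447 mm.
Angle of view α = 2·arctan(d/2f) with d = 18.9447 mm and f = 2069 mm.
d/2f = 0.00458; arctan(0.00458) ≈ 0.2623°, so α ≈ 0.5246°.

0.525°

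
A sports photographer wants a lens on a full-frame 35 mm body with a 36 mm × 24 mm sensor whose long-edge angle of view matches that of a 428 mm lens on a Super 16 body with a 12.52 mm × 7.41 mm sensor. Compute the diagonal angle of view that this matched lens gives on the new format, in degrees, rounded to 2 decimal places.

Equal long-edge AOV ⇒ f₂ = f₁ · 36/12.52 = 428 × 2.87540 ≈ 1230.6709 mm.
Sensor diagonal = √(36² + 24²) = √1872.0000 ≈ 43.2666 mm.
Diagonal AOV on the new format = 2·arctan(43.2666 / (2 × 1230.6709)) = 2·arctan(0.01758) ≈ 2.0141°.

2.01°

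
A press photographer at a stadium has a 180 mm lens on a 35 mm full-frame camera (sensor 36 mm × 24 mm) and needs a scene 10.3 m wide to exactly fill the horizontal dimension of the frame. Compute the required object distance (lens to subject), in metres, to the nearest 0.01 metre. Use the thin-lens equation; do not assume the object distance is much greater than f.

51.68 m

W: 10.3 m = 10300 mm.
Magnification m = w/W = dᵢ/dₒ; combined with 1/f = 1/dₒ + 1/dᵢ this gives dₒ = f·(1 + W/w).
dₒ = 180 mm × (1 + 10300/36) = 180 × 287.1111 ≈ 51680.000 mm = 51.68 m.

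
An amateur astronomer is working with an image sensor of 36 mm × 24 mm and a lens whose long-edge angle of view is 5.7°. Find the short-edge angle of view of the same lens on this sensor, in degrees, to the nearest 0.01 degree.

3.80°

From the long-edge AOV: f = 36 / (2·tan(2.85°)) = 36 / 0.09957 ≈ 361.5696 mm.
Short-edge AOV = 2·arctan(24 / (2 × 361.5696)) = 2·arctan(0.03319) ≈ 3.8017°.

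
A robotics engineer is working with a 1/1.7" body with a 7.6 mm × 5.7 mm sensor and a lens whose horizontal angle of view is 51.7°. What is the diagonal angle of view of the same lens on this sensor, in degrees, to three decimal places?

From the horizontal AOV: f = 7.6 / (2·tan(25.85°)) = 7.6 / 0.96899 ≈ 7.8432 mm.
Sensor diagonal = √(7.6² + 5.7²) = √90.2500 ≈ 9.5000 mm.
Diagonal AOV = 2·arctan(9.5000 / (2 × 7.8432)) = 2·arctan(0.60562) ≈ 62.3999°.

62.400°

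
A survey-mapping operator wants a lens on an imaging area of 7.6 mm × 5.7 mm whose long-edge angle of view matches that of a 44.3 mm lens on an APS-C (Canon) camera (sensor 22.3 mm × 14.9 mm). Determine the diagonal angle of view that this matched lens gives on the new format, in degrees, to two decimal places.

34.93°

Equal long-edge AOV ⇒ f₂ = f₁ · 7.6/22.3 = 44.3 × 0.34081 ≈ 15.0978 mm.
Sensor diagonal = √(7.6² + 5.7²) = √90.2500 ≈ 9.5000 mm.
Diagonal AOV on the new format = 2·arctan(9.5000 / (2 × 15.0978)) = 2·arctan(0.31462) ≈ 34.9288°.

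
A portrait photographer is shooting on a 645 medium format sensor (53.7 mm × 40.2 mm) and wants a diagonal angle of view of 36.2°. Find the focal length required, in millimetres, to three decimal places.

102.616 mm

Sensor diagonal = √(53.7² + 40.2²) = √4499.7300 ≈ 67.0800 mm.
From α = 2·arctan(d/2f) we get f = d / (2·tan(α/2)).
With d = 67.0800 mm and α/2 = 18.1°, tan(α/2) ≈ 0.32685, so f ≈ 67.0800 / 0.65370 ≈ 102.6158 mm.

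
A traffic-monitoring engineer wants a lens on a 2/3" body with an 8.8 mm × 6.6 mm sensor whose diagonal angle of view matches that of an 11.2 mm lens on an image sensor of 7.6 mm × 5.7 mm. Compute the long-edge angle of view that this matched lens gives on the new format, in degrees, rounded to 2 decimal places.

37.48°

Sensor diagonal = √(7.6² + 5.7²) = √90.2500 ≈ 9.5000 mm.
Sensor diagonal = √(8.8² + 6.6²) = √121.0000 ≈ 11.0000 mm.
Equal diagonal AOV ⇒ f₂ = f₁ · 11.0000/9.5000 = 11.2 × 1.15789 ≈ 12.9684 mm.
Long-edge AOV on the new format = 2·arctan(8.8 / (2 × 12.9684)) = 2·arctan(0.33929) ≈ 37.4827°.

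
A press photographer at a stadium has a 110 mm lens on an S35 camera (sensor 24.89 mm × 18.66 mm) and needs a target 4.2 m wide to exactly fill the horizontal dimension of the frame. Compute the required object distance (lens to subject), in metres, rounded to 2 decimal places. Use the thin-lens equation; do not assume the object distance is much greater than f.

W: 4.2 m = 4200 mm.
Magnification m = w/W = dᵢ/dₒ; combined with 1/f = 1/dₒ + 1/dᵢ this gives dₒ = f·(1 + W/w).
dₒ = 110 mm × (1 + 4200/24.89) = 110 × 169.7425 ≈ 18671.671 mm = 18.6717 m.

18.67 m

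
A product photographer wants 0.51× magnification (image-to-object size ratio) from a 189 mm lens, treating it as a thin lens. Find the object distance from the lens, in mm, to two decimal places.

559.59 mm

With m = dᵢ/dₒ and 1/f = 1/dₒ + 1/dᵢ, substituting dᵢ = m·dₒ gives 1/f = (1 + 1/m)/dₒ, hence dₒ = f·(1 + 1/m).
dₒ = 189 × (1 + 1/0.51) = 189 × 2.96078 ≈ 559.588 mm.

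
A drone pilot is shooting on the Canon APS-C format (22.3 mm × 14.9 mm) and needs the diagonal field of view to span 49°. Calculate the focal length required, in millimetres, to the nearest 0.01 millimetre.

Sensor diagonal = √(22.3² + 14.9²) = √719.3000 ≈ 26.8198 mm.
From α = 2·arctan(d/2f) we get f = d / (2·tan(α/2)).
With d = 26.8198 mm and α/2 = 24.5°, tan(α/2) ≈ 0.45573, so f ≈ 26.8198 / 0.91145 ≈ 29.4253 mm.

29.43 mm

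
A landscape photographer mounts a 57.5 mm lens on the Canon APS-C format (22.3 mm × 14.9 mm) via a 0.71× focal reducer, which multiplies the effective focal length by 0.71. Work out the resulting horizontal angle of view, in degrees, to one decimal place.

Effective focal length f = 57.5 × 0.71 = 40.825 mm.
α = 2·arctan(22.3 / (2 × 40.825)) = 2·arctan(0.27312) ≈ 30.5518°.

30.6°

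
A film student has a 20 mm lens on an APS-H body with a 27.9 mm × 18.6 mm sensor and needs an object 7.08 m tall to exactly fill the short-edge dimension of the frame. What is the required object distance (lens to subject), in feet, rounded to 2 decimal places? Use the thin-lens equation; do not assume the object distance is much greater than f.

W: 7.08 m = 7080 mm.
Magnification m = h/W = dᵢ/dₒ; combined with 1/f = 1/dₒ + 1/dᵢ this gives dₒ = f·(1 + W/h).
dₒ = 20 mm × (1 + 7080/18.6) = 20 × 381.6452 ≈ 7632.903 mm = 7632.903/304.8 ft = 25.0423 ft.

25.04 ft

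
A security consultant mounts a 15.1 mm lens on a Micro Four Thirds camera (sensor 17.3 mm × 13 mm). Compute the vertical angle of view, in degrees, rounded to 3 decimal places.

Angle of view α = 2·arctan(h/2f) with h = 13 mm and f = 15.1 mm.
h/2f = 0.43046; arctan(0.43046) ≈ 23.2901°, so α ≈ 46.5802°.

46.580°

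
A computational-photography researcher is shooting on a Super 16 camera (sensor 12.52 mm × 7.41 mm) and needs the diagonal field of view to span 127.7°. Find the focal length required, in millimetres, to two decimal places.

3.57 mm

Sensor diagonal = √(12.52² + 7.41²) = √211.6585 ≈ 14.5485 mm.
From α = 2·arctan(d/2f) we get f = d / (2·tan(α/2)).
With d = 14.5485 mm and α/2 = 63.85°, tan(α/2) ≈ 2.03675, so f ≈ 14.5485 / 4.07351 ≈ 3.5715 mm.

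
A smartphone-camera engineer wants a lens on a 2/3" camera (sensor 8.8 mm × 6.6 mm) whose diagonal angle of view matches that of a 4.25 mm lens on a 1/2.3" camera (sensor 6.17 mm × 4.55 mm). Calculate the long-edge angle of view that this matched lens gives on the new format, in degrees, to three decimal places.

Sensor diagonal = √(6.17² + 4.55²) = √58.7714 ≈ 7.6663 mm.
Sensor diagonal = √(8.8² + 6.6²) = √121.0000 ≈ 11.0000 mm.
Equal diagonal AOV ⇒ f₂ = f₁ · 11.0000/7.6663 = 4.25 × 1.43486 ≈ 6.0982 mm.
Long-edge AOV on the new format = 2·arctan(8.8 / (2 × 6.0982)) = 2·arctan(0.72153) ≈ 71.6231°.

71.623°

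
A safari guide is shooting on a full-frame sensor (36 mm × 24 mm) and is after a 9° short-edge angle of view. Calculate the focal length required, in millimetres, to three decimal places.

152.474 mm

From α = 2·arctan(h/2f) we get f = h / (2·tan(α/2)).
With h = 24 mm and α/2 = 4.5°, tan(α/2) ≈ 0.07870, so f ≈ 24 / 0.15740 ≈ 152.4745 mm.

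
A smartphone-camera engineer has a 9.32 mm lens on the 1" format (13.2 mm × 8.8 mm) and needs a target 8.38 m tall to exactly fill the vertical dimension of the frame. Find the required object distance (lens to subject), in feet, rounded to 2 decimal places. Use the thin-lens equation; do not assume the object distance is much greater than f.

29.15 ft

W: 8.38 m = 8380 mm.
Magnification m = h/W = dᵢ/dₒ; combined with 1/f = 1/dₒ + 1/dᵢ this gives dₒ = f·(1 + W/h).
dₒ = 9.32 mm × (1 + 8380/8.8) = 9.32 × 953.2727 ≈ 8884.502 mm = 8884.502/304.8 ft = 29.1486 ft.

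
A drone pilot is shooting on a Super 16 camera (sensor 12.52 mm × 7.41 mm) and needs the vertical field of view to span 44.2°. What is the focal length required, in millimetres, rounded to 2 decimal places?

9.12 mm

From α = 2·arctan(h/2f) we get f = h / (2·tan(α/2)).
With h = 7.41 mm and α/2 = 22.1°, tan(α/2) ≈ 0.40606, so f ≈ 7.41 / 0.81212 ≈ 9.1243 mm.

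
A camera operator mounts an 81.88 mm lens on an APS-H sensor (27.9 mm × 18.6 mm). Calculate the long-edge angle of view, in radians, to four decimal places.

Angle of view α = 2·arctan(w/2f) with w = 27.9 mm and f = 81.88 mm.
w/2f = 0.17037; arctan(0.17037) ≈ 0.1688 rad, so α ≈ 0.3375 rad.

0.3375 rad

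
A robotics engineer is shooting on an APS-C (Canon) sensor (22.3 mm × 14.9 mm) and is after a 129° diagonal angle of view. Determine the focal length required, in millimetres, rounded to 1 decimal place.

6.4 mm

Sensor diagonal = √(22.3² + 14.9²) = √719.3000 ≈ 26.8198 mm.
From α = 2·arctan(d/2f) we get f = d / (2·tan(α/2)).
With d = 26.8198 mm and α/2 = 64.5°, tan(α/2) ≈ 2.09654, so f ≈ 26.8198 / 4.19309 ≈ 6.3962 mm.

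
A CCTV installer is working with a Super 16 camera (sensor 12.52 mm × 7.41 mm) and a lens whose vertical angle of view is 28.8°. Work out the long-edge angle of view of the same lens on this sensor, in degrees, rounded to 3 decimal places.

From the vertical AOV: f = 7.41 / (2·tan(14.4°)) = 7.41 / 0.51351 ≈ 14.4300 mm.
Long-edge AOV = 2·arctan(12.52 / (2 × 14.4300)) = 2·arctan(0.43382) ≈ 46.9041°.

46.904°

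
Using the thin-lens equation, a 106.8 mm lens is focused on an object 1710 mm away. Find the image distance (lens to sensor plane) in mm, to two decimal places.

1/dᵢ = 1/f − 1/dₒ = 1/106.8 − 1/1710 = 0.0087785 mm⁻¹.
dᵢ = 1/0.0087785 ≈ 113.9147 mm.

113.91 mm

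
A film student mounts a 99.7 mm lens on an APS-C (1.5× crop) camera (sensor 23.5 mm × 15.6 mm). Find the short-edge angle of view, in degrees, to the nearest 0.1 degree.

Angle of view α = 2·arctan(h/2f) with h = 15.6 mm and f = 99.7 mm.
h/2f = 0.07823; arctan(0.07823) ≈ 4.4734°, so α ≈ 8.9468°.

8.9°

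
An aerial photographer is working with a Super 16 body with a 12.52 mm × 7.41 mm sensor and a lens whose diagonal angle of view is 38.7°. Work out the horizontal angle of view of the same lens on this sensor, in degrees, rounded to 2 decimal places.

Sensor diagonal = √(12.52² + 7.41²) = √211.6585 ≈ 14.5485 mm.
From the diagonal AOV: f = 14.5485 / (2·tan(19.35°)) = 14.5485 / 0.70235 ≈ 20.7140 mm.
Horizontal AOV = 2·arctan(12.52 / (2 × 20.7140)) = 2·arctan(0.30221) ≈ 33.6308°.

33.63°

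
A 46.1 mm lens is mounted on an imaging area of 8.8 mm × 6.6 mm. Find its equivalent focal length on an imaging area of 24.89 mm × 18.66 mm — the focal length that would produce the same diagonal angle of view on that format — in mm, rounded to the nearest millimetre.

130 mm

Sensor diagonal = √(8.8² + 6.6²) = √121.0000 ≈ 11.0000 mm.
Sensor diagonal = √(24.89² + 18.66²) = √967.7077 ≈ 31.1080 mm.
Equal angle of view means equal diagonal/f ratio, so f₂ = f₁ · (diagonal₂/diagonal₁) = 46.1 × 31.1080/11.0000.
f₂ = 46.1 × 2.82800 ≈ 130.371 mm.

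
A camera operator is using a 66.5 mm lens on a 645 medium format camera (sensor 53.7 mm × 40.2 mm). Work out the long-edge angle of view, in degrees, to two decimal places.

Angle of view α = 2·arctan(w/2f) with w = 53.7 mm and f = 66.5 mm.
w/2f = 0.40376; arctan(0.40376) ≈ 21.9869°, so α ≈ 43.9737°.

43.97°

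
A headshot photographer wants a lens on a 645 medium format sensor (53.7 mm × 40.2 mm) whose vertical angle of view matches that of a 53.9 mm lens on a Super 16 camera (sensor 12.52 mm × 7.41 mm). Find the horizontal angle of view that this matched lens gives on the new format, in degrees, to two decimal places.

10.49°

Equal vertical AOV ⇒ f₂ = f₁ · 40.2/7.41 = 53.9 × 5.42510 ≈ 292.4130 mm.
Horizontal AOV on the new format = 2·arctan(53.7 / (2 × 292.4130)) = 2·arctan(0.09182) ≈ 10.4926°.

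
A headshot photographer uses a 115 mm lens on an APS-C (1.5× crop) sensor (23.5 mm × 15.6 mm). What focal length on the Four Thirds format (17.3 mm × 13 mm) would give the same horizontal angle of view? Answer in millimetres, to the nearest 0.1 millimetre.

84.7 mm

Equal angle of view means equal width/f ratio, so f₂ = f₁ · (width₂/width₁) = 115 × 17.3/23.5.
f₂ = 115 × 0.73617 ≈ 84.660 mm.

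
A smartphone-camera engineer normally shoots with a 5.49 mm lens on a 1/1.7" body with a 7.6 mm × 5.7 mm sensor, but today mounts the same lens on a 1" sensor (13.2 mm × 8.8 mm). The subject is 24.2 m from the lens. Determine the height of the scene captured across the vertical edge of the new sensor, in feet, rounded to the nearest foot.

127 ft

The focal length stays 5.49 mm; the relevant sensor dimension is now h = 8.8 mm. Object distance dₒ = 24.2 m = 24200 mm.
Thin-lens field height W = h·(dₒ − f)/f = 8.8 × (24200 − 5.49)/5.49 ≈ 38781.728 mm = 38781.728/304.8 ft = 127.237 ft.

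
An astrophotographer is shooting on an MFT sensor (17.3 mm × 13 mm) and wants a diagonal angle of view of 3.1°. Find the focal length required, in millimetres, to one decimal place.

399.9 mm

Sensor diagonal = √(17.3² + 13²) = √468.2900 ≈ 21.6400 mm.
From α = 2·arctan(d/2f) we get f = d / (2·tan(α/2)).
With d = 21.6400 mm and α/2 = 1.55°, tan(α/2) ≈ 0.02706, so f ≈ 21.6400 / 0.05412 ≈ 399.8641 mm.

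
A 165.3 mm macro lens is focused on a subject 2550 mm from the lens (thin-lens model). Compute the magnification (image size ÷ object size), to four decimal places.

Thin lens: 1/f = 1/dₒ + 1/dᵢ → 1/dᵢ = 1/165.3 − 1/2550 = 0.0056574 mm⁻¹, so dᵢ ≈ 176.7581 mm.
Magnification m = dᵢ/dₒ = 176.7581/2550 ≈ 0.06932.

0.0693×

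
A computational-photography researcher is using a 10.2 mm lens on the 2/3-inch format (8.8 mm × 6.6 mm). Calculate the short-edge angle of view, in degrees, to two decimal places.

35.86°

Angle of view α = 2·arctan(h/2f) with h = 6.6 mm and f = 10.2 mm.
h/2f = 0.32353; arctan(0.32353) ≈ 17.9279°, so α ≈ 35.8558°.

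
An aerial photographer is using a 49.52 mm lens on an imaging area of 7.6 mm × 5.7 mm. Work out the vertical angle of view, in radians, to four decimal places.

Angle of view α = 2·arctan(h/2f) with h = 5.7 mm and f = 49.52 mm.
h/2f = 0.05755; arctan(0.05755) ≈ 0.0575 rad, so α ≈ 0.1150 rad.

0.1150 rad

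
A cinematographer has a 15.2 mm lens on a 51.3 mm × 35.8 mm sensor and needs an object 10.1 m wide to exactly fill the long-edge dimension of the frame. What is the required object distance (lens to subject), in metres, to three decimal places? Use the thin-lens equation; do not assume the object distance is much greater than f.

W: 10.1 m = 10100 mm.
Magnification m = w/W = dᵢ/dₒ; combined with 1/f = 1/dₒ + 1/dᵢ this gives dₒ = f·(1 + W/w).
dₒ = 15.2 mm × (1 + 10100/51.3) = 15.2 × 197.8811 ≈ 3007.793 mm = 3.00779 m.

3.008 m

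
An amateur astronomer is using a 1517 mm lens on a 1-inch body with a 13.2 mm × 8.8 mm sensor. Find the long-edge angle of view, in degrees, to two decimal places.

0.50°

Angle of view α = 2·arctan(w/2f) with w = 13.2 mm and f = 1517 mm.
w/2f = 0.00435; arctan(0.00435) ≈ 0.2493°, so α ≈ 0.4985°.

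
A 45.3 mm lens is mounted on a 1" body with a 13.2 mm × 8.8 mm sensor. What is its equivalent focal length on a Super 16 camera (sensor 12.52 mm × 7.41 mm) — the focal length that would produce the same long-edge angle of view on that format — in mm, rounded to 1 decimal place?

Equal angle of view means equal width/f ratio, so f₂ = f₁ · (width₂/width₁) = 45.3 × 12.52/13.2.
f₂ = 45.3 × 0.94848 ≈ 42.966 mm.

43.0 mm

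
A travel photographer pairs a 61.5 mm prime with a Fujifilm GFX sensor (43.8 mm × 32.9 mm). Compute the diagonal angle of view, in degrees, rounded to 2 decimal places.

48.01°

Sensor diagonal = √(43.8² + 32.9²) = √3000.8500 ≈ 54.7800 mm.
Angle of view α = 2·arctan(d/2f) with d = 54.7800 mm and f = 61.5 mm.
d/2f = 0.44537; arctan(0.44537) ≈ 24.0066°, so α ≈ 48.0131°.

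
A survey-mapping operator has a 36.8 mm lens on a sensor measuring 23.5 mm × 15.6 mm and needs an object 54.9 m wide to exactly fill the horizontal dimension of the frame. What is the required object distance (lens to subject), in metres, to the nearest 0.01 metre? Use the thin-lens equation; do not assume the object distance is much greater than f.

86.01 m

W: 54.9 m = 54900 mm.
Magnification m = w/W = dᵢ/dₒ; combined with 1/f = 1/dₒ + 1/dᵢ this gives dₒ = f·(1 + W/w).
dₒ = 36.8 mm × (1 + 54900/23.5) = 36.8 × 2337.1702 ≈ 86007.864 mm = 86.0079 m.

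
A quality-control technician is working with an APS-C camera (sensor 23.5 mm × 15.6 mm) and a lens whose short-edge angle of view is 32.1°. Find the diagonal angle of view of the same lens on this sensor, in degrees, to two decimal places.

From the short-edge AOV: f = 15.6 / (2·tan(16.05°)) = 15.6 / 0.57538 ≈ 27.1125 mm.
Sensor diagonal = √(23.5² + 15.6²) = √795.6100 ≈ 28.2066 mm.
Diagonal AOV = 2·arctan(28.2066 / (2 × 27.1125)) = 2·arctan(0.52018) ≈ 54.9647°.

54.96°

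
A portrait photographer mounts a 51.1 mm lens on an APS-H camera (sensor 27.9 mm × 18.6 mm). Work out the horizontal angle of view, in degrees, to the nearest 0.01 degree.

Angle of view α = 2·arctan(w/2f) with w = 27.9 mm and f = 51.1 mm.
w/2f = 0.27299; arctan(0.27299) ≈ 15.2693°, so α ≈ 30.5387°.

30.54°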